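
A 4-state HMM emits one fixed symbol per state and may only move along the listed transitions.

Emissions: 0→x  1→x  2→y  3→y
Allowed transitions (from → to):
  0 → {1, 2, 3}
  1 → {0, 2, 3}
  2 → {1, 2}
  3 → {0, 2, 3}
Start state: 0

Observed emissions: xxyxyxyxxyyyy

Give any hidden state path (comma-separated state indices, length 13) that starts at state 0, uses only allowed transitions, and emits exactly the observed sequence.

  [0] x  {0,1}  => 0  start
  [1] x  {0,1}  => 1  0->1 ok
  [2] y  {2,3}  => 2  1->2 ok
  [3] x  {0,1}  => 1  2->1 ok
  [4] y  {2,3}  => 3  1->3 ok
  [5] x  {0,1}  => 0  3->0 ok
  [6] y  {2,3}  => 3  0->3 ok
  [7] x  {0,1}  => 0  3->0 ok
  [8] x  {0,1}  => 1  0->1 ok
  [9] y  {2,3}  => 2  1->2 ok
  [10] y  {2,3}  => 2  2->2 ok
  [11] y  {2,3}  => 2  2->2 ok
  [12] y  {2,3}  => 2  2->2 ok

0,1,2,1,3,0,3,0,1,2,2,2,2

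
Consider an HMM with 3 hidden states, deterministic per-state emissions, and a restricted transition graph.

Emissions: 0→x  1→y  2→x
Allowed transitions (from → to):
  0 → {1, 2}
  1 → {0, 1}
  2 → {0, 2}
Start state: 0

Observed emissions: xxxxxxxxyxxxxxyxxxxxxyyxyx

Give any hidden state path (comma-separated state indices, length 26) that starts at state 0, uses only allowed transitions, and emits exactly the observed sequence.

  [0] x  {0,2}  => 0  start
  [1] x  {0,2}  => 2  0->2 ok
  [2] x  {0,2}  => 2  2->2 ok
  [3] x  {0,2}  => 2  2->2 ok
  [4] x  {0,2}  => 0  2->0 ok
  [5] x  {0,2}  => 2  0->2 ok
  [6] x  {0,2}  => 2  2->2 ok
  [7] x  {0,2}  => 0  2->0 ok
  [8] y  {1}  => 1  0->1 ok
  [9] x  {0,2}  => 0  1->0 ok
  [10] x  {0,2}  => 2  0->2 ok
  [11] x  {0,2}  => 2  2->2 ok
  [12] x  {0,2}  => 2  2->2 ok
  [13] x  {0,2}  => 0  2->0 ok
  [14] y  {1}  => 1  0->1 ok
  [15] x  {0,2}  => 0  1->0 ok
  [16] x  {0,2}  => 2  0->2 ok
  [17] x  {0,2}  => 2  2->2 ok
  [18] x  {0,2}  => 2  2->2 ok
  [19] x  {0,2}  => 2  2->2 ok
  [20] x  {0,2}  => 0  2->0 ok
  [21] y  {1}  => 1  0->1 ok
  [22] y  {1}  => 1  1->1 ok
  [23] x  {0,2}  => 0  1->0 ok
  [24] y  {1}  => 1  0->1 ok
  [25] x  {0,2}  => 0  1->0 ok

0,2,2,2,0,2,2,0,1,0,2,2,2,0,1,0,2,2,2,2,0,1,1,0,1,0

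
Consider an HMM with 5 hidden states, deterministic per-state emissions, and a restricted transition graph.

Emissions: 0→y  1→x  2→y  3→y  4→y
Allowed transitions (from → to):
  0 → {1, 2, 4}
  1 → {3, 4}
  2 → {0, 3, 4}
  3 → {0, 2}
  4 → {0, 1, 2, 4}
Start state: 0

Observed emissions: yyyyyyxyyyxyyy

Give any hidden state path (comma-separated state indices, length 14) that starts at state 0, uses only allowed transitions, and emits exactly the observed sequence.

0,2,0,2,3,0,1,4,4,0,1,3,0,2

  [0] y  {0,2,3,4}  => 0  start
  [1] y  {0,2,3,4}  => 2  0->2 ok
  [2] y  {0,2,3,4}  => 0  2->0 ok
  [3] y  {0,2,3,4}  => 2  0->2 ok
  [4] y  {0,2,3,4}  => 3  2->3 ok
  [5] y  {0,2,3,4}  => 0  3->0 ok
  [6] x  {1}  => 1  0->1 ok
  [7] y  {0,2,3,4}  => 4  1->4 ok
  [8] y  {0,2,3,4}  => 4  4->4 ok
  [9] y  {0,2,3,4}  => 0  4->0 ok
  [10] x  {1}  => 1  0->1 ok
  [11] y  {0,2,3,4}  => 3  1->3 ok
  [12] y  {0,2,3,4}  => 0  3->0 ok
  [13] y  {0,2,3,4}  => 2  0->2 ok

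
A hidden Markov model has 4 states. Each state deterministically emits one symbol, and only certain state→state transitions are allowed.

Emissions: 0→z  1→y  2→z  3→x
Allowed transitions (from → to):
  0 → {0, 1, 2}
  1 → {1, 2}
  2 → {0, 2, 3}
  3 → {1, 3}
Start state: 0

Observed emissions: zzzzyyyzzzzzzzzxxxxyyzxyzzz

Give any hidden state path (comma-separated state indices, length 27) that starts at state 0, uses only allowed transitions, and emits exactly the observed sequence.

  t0 'z' -> {0,2}, take 0 (start)
  t1 'z' -> {0,2}, take 0 (0->0 ok)
  t2 'z' -> {0,2}, take 0 (0->0 ok)
  t3 'z' -> {0,2}, take 0 (0->0 ok)
  t4 'y' -> {1}, take 1 (0->1 ok)
  t5 'y' -> {1}, take 1 (1->1 ok)
  t6 'y' -> {1}, take 1 (1->1 ok)
  t7 'z' -> {0,2}, take 2 (1->2 ok)
  t8 'z' -> {0,2}, take 0 (2->0 ok)
  t9 'z' -> {0,2}, take 2 (0->2 ok)
  t10 'z' -> {0,2}, take 2 (2->2 ok)
  t11 'z' -> {0,2}, take 0 (2->0 ok)
  t12 'z' -> {0,2}, take 0 (0->0 ok)
  t13 'z' -> {0,2}, take 0 (0->0 ok)
  t14 'z' -> {0,2}, take 2 (0->2 ok)
  t15 'x' -> {3}, take 3 (2->3 ok)
  t16 'x' -> {3}, take 3 (3->3 ok)
  t17 'x' -> {3}, take 3 (3->3 ok)
  t18 'x' -> {3}, take 3 (3->3 ok)
  t19 'y' -> {1}, take 1 (3->1 ok)
  t20 'y' -> {1}, take 1 (1->1 ok)
  t21 'z' -> {0,2}, take 2 (1->2 ok)
  t22 'x' -> {3}, take 3 (2->3 ok)
  t23 'y' -> {1}, take 1 (3->1 ok)
  t24 'z' -> {0,2}, take 2 (1->2 ok)
  t25 'z' -> {0,2}, take 0 (2->0 ok)
  t26 'z' -> {0,2}, take 0 (0->0 ok)

0,0,0,0,1,1,1,2,0,2,2,0,0,0,2,3,3,3,3,1,1,2,3,1,2,0,0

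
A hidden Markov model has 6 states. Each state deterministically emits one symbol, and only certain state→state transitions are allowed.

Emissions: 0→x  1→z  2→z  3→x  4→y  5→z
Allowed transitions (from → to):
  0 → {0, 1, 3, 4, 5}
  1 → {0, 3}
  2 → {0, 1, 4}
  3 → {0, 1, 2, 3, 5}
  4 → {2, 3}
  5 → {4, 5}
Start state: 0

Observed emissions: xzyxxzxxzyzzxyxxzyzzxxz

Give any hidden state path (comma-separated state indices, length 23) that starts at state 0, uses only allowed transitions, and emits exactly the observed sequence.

  t0 'x' -> {0,3}, take 0 (start)
  t1 'z' -> {1,2,5}, take 5 (0->5 ok)
  t2 'y' -> {4}, take 4 (5->4 ok)
  t3 'x' -> {0,3}, take 3 (4->3 ok)
  t4 'x' -> {0,3}, take 3 (3->3 ok)
  t5 'z' -> {1,2,5}, take 2 (3->2 ok)
  t6 'x' -> {0,3}, take 0 (2->0 ok)
  t7 'x' -> {0,3}, take 3 (0->3 ok)
  t8 'z' -> {1,2,5}, take 5 (3->5 ok)
  t9 'y' -> {4}, take 4 (5->4 ok)
  t10 'z' -> {1,2,5}, take 2 (4->2 ok)
  t11 'z' -> {1,2,5}, take 1 (2->1 ok)
  t12 'x' -> {0,3}, take 0 (1->0 ok)
  t13 'y' -> {4}, take 4 (0->4 ok)
  t14 'x' -> {0,3}, take 3 (4->3 ok)
  t15 'x' -> {0,3}, take 3 (3->3 ok)
  t16 'z' -> {1,2,5}, take 5 (3->5 ok)
  t17 'y' -> {4}, take 4 (5->4 ok)
  t18 'z' -> {1,2,5}, take 2 (4->2 ok)
  t19 'z' -> {1,2,5}, take 1 (2->1 ok)
  t20 'x' -> {0,3}, take 3 (1->3 ok)
  t21 'x' -> {0,3}, take 3 (3->3 ok)
  t22 'z' -> {1,2,5}, take 5 (3->5 ok)

0,5,4,3,3,2,0,3,5,4,2,1,0,4,3,3,5,4,2,1,3,3,5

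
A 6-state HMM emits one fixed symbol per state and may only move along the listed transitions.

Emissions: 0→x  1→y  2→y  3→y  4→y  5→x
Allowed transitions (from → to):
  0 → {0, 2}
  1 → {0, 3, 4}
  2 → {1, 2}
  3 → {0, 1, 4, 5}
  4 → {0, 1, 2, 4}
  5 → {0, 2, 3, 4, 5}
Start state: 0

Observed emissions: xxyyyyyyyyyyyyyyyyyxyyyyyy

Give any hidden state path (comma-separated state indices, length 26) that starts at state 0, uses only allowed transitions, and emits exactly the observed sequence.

0,0,2,2,2,2,2,1,3,4,1,3,4,2,2,1,4,1,4,0,2,2,2,2,2,1

  pos 0: x in {0,5}, choose 0; start
  pos 1: x in {0,5}, choose 0; 0->0 ok
  pos 2: y in {1,2,3,4}, choose 2; 0->2 ok
  pos 3: y in {1,2,3,4}, choose 2; 2->2 ok
  pos 4: y in {1,2,3,4}, choose 2; 2->2 ok
  pos 5: y in {1,2,3,4}, choose 2; 2->2 ok
  pos 6: y in {1,2,3,4}, choose 2; 2->2 ok
  pos 7: y in {1,2,3,4}, choose 1; 2->1 ok
  pos 8: y in {1,2,3,4}, choose 3; 1->3 ok
  pos 9: y in {1,2,3,4}, choose 4; 3->4 ok
  pos 10: y in {1,2,3,4}, choose 1; 4->1 ok
  pos 11: y in {1,2,3,4}, choose 3; 1->3 ok
  pos 12: y in {1,2,3,4}, choose 4; 3->4 ok
  pos 13: y in {1,2,3,4}, choose 2; 4->2 ok
  pos 14: y in {1,2,3,4}, choose 2; 2->2 ok
  pos 15: y in {1,2,3,4}, choose 1; 2->1 ok
  pos 16: y in {1,2,3,4}, choose 4; 1->4 ok
  pos 17: y in {1,2,3,4}, choose 1; 4->1 ok
  pos 18: y in {1,2,3,4}, choose 4; 1->4 ok
  pos 19: x in {0,5}, choose 0; 4->0 ok
  pos 20: y in {1,2,3,4}, choose 2; 0->2 ok
  pos 21: y in {1,2,3,4}, choose 2; 2->2 ok
  pos 22: y in {1,2,3,4}, choose 2; 2->2 ok
  pos 23: y in {1,2,3,4}, choose 2; 2->2 ok
  pos 24: y in {1,2,3,4}, choose 2; 2->2 ok
  pos 25: y in {1,2,3,4}, choose 1; 2->1 ok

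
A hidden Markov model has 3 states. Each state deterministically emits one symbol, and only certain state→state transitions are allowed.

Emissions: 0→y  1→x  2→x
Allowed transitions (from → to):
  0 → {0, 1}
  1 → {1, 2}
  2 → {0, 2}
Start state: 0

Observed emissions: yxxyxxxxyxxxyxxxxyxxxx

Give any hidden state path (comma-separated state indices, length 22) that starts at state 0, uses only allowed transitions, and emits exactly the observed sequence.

0,1,2,0,1,2,2,2,0,1,2,2,0,1,1,1,2,0,1,2,2,2

  0: obs=y cand={0} pick 0 [start]
  1: obs=x cand={1,2} pick 1 [0->1 ok]
  2: obs=x cand={1,2} pick 2 [1->2 ok]
  3: obs=y cand={0} pick 0 [2->0 ok]
  4: obs=x cand={1,2} pick 1 [0->1 ok]
  5: obs=x cand={1,2} pick 2 [1->2 ok]
  6: obs=x cand={1,2} pick 2 [2->2 ok]
  7: obs=x cand={1,2} pick 2 [2->2 ok]
  8: obs=y cand={0} pick 0 [2->0 ok]
  9: obs=x cand={1,2} pick 1 [0->1 ok]
  10: obs=x cand={1,2} pick 2 [1->2 ok]
  11: obs=x cand={1,2} pick 2 [2->2 ok]
  12: obs=y cand={0} pick 0 [2->0 ok]
  13: obs=x cand={1,2} pick 1 [0->1 ok]
  14: obs=x cand={1,2} pick 1 [1->1 ok]
  15: obs=x cand={1,2} pick 1 [1->1 ok]
  16: obs=x cand={1,2} pick 2 [1->2 ok]
  17: obs=y cand={0} pick 0 [2->0 ok]
  18: obs=x cand={1,2} pick 1 [0->1 ok]
  19: obs=x cand={1,2} pick 2 [1->2 ok]
  20: obs=x cand={1,2} pick 2 [2->2 ok]
  21: obs=x cand={1,2} pick 2 [2->2 ok]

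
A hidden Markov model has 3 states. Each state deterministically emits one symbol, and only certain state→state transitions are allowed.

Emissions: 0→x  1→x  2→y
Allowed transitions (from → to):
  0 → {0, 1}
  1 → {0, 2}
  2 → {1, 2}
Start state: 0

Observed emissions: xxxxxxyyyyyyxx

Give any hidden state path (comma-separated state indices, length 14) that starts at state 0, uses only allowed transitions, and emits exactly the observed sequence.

0,0,1,0,0,1,2,2,2,2,2,2,1,0

  0: obs=x cand={0,1} pick 0 [start]
  1: obs=x cand={0,1} pick 0 [0->0 ok]
  2: obs=x cand={0,1} pick 1 [0->1 ok]
  3: obs=x cand={0,1} pick 0 [1->0 ok]
  4: obs=x cand={0,1} pick 0 [0->0 ok]
  5: obs=x cand={0,1} pick 1 [0->1 ok]
  6: obs=y cand={2} pick 2 [1->2 ok]
  7: obs=y cand={2} pick 2 [2->2 ok]
  8: obs=y cand={2} pick 2 [2->2 ok]
  9: obs=y cand={2} pick 2 [2->2 ok]
  10: obs=y cand={2} pick 2 [2->2 ok]
  11: obs=y cand={2} pick 2 [2->2 ok]
  12: obs=x cand={0,1} pick 1 [2->1 ok]
  13: obs=x cand={0,1} pick 0 [1->0 ok]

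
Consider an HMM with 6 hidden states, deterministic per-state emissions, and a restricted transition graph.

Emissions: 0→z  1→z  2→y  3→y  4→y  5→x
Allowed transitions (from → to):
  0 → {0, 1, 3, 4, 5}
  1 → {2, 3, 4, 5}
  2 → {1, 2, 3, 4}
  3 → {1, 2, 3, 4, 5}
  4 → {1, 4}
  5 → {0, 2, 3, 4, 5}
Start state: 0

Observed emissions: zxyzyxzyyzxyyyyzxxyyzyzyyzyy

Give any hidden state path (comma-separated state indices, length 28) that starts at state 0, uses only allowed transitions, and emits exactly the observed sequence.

  [0] z  {0,1}  => 0  start
  [1] x  {5}  => 5  0->5 ok
  [2] y  {2,3,4}  => 4  5->4 ok
  [3] z  {0,1}  => 1  4->1 ok
  [4] y  {2,3,4}  => 3  1->3 ok
  [5] x  {5}  => 5  3->5 ok
  [6] z  {0,1}  => 0  5->0 ok
  [7] y  {2,3,4}  => 4  0->4 ok
  [8] y  {2,3,4}  => 4  4->4 ok
  [9] z  {0,1}  => 1  4->1 ok
  [10] x  {5}  => 5  1->5 ok
  [11] y  {2,3,4}  => 2  5->2 ok
  [12] y  {2,3,4}  => 2  2->2 ok
  [13] y  {2,3,4}  => 4  2->4 ok
  [14] y  {2,3,4}  => 4  4->4 ok
  [15] z  {0,1}  => 1  4->1 ok
  [16] x  {5}  => 5  1->5 ok
  [17] x  {5}  => 5  5->5 ok
  [18] y  {2,3,4}  => 3  5->3 ok
  [19] y  {2,3,4}  => 3  3->3 ok
  [20] z  {0,1}  => 1  3->1 ok
  [21] y  {2,3,4}  => 4  1->4 ok
  [22] z  {0,1}  => 1  4->1 ok
  [23] y  {2,3,4}  => 3  1->3 ok
  [24] y  {2,3,4}  => 3  3->3 ok
  [25] z  {0,1}  => 1  3->1 ok
  [26] y  {2,3,4}  => 2  1->2 ok
  [27] y  {2,3,4}  => 2  2->2 ok

0,5,4,1,3,5,0,4,4,1,5,2,2,4,4,1,5,5,3,3,1,4,1,3,3,1,2,2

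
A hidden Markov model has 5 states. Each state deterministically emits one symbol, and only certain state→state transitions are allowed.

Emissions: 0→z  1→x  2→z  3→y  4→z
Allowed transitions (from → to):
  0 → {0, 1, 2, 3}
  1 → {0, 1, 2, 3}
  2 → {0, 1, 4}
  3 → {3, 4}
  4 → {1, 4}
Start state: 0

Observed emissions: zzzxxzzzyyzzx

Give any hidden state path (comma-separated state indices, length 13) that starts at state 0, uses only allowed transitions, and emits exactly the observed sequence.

  t0 'z' -> {0,2,4}, take 0 (start)
  t1 'z' -> {0,2,4}, take 2 (0->2 ok)
  t2 'z' -> {0,2,4}, take 4 (2->4 ok)
  t3 'x' -> {1}, take 1 (4->1 ok)
  t4 'x' -> {1}, take 1 (1->1 ok)
  t5 'z' -> {0,2,4}, take 0 (1->0 ok)
  t6 'z' -> {0,2,4}, take 2 (0->2 ok)
  t7 'z' -> {0,2,4}, take 0 (2->0 ok)
  t8 'y' -> {3}, take 3 (0->3 ok)
  t9 'y' -> {3}, take 3 (3->3 ok)
  t10 'z' -> {0,2,4}, take 4 (3->4 ok)
  t11 'z' -> {0,2,4}, take 4 (4->4 ok)
  t12 'x' -> {1}, take 1 (4->1 ok)

0,2,4,1,1,0,2,0,3,3,4,4,1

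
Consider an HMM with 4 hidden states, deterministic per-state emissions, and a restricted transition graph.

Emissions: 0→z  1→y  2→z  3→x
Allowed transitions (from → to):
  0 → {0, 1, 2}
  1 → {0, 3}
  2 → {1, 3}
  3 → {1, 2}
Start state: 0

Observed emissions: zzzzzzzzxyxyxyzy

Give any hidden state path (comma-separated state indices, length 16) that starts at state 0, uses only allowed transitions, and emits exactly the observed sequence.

0,0,0,0,0,0,0,2,3,1,3,1,3,1,0,1

  [0] z  {0,2}  => 0  start
  [1] z  {0,2}  => 0  0->0 ok
  [2] z  {0,2}  => 0  0->0 ok
  [3] z  {0,2}  => 0  0->0 ok
  [4] z  {0,2}  => 0  0->0 ok
  [5] z  {0,2}  => 0  0->0 ok
  [6] z  {0,2}  => 0  0->0 ok
  [7] z  {0,2}  => 2  0->2 ok
  [8] x  {3}  => 3  2->3 ok
  [9] y  {1}  => 1  3->1 ok
  [10] x  {3}  => 3  1->3 ok
  [11] y  {1}  => 1  3->1 ok
  [12] x  {3}  => 3  1->3 ok
  [13] y  {1}  => 1  3->1 ok
  [14] z  {0,2}  => 0  1->0 ok
  [15] y  {1}  => 1  0->1 ok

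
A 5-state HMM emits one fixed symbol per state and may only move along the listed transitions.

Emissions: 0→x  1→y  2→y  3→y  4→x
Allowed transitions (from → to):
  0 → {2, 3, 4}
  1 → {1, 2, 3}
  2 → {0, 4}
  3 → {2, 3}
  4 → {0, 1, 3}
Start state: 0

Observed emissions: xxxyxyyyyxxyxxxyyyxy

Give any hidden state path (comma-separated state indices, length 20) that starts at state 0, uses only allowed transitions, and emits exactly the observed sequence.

0,4,0,2,4,1,1,1,2,4,0,2,0,4,0,3,3,2,4,1

  [0] x  {0,4}  => 0  start
  [1] x  {0,4}  => 4  0->4 ok
  [2] x  {0,4}  => 0  4->0 ok
  [3] y  {1,2,3}  => 2  0->2 ok
  [4] x  {0,4}  => 4  2->4 ok
  [5] y  {1,2,3}  => 1  4->1 ok
  [6] y  {1,2,3}  => 1  1->1 ok
  [7] y  {1,2,3}  => 1  1->1 ok
  [8] y  {1,2,3}  => 2  1->2 ok
  [9] x  {0,4}  => 4  2->4 ok
  [10] x  {0,4}  => 0  4->0 ok
  [11] y  {1,2,3}  => 2  0->2 ok
  [12] x  {0,4}  => 0  2->0 ok
  [13] x  {0,4}  => 4  0->4 ok
  [14] x  {0,4}  => 0  4->0 ok
  [15] y  {1,2,3}  => 3  0->3 ok
  [16] y  {1,2,3}  => 3  3->3 ok
  [17] y  {1,2,3}  => 2  3->2 ok
  [18] x  {0,4}  => 4  2->4 ok
  [19] y  {1,2,3}  => 1  4->1 ok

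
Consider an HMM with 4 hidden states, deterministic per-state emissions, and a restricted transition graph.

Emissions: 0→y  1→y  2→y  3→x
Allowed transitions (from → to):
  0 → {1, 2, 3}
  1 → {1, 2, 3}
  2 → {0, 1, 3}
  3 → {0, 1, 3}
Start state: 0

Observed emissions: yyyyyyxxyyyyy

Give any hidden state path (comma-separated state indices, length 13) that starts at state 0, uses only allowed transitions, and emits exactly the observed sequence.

0,2,0,1,1,1,3,3,0,2,1,1,2

  t0 'y' -> {0,1,2}, take 0 (start)
  t1 'y' -> {0,1,2}, take 2 (0->2 ok)
  t2 'y' -> {0,1,2}, take 0 (2->0 ok)
  t3 'y' -> {0,1,2}, take 1 (0->1 ok)
  t4 'y' -> {0,1,2}, take 1 (1->1 ok)
  t5 'y' -> {0,1,2}, take 1 (1->1 ok)
  t6 'x' -> {3}, take 3 (1->3 ok)
  t7 'x' -> {3}, take 3 (3->3 ok)
  t8 'y' -> {0,1,2}, take 0 (3->0 ok)
  t9 'y' -> {0,1,2}, take 2 (0->2 ok)
  t10 'y' -> {0,1,2}, take 1 (2->1 ok)
  t11 'y' -> {0,1,2}, take 1 (1->1 ok)
  t12 'y' -> {0,1,2}, take 2 (1->2 ok)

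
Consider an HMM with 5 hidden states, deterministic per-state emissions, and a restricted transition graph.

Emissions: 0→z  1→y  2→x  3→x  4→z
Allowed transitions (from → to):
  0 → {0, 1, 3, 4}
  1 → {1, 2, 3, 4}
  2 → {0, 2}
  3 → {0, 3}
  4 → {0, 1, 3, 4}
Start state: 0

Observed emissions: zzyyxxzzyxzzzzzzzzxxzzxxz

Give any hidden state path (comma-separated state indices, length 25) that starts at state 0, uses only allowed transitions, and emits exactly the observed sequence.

  [0] z  {0,4}  => 0  start
  [1] z  {0,4}  => 0  0->0 ok
  [2] y  {1}  => 1  0->1 ok
  [3] y  {1}  => 1  1->1 ok
  [4] x  {2,3}  => 3  1->3 ok
  [5] x  {2,3}  => 3  3->3 ok
  [6] z  {0,4}  => 0  3->0 ok
  [7] z  {0,4}  => 4  0->4 ok
  [8] y  {1}  => 1  4->1 ok
  [9] x  {2,3}  => 3  1->3 ok
  [10] z  {0,4}  => 0  3->0 ok
  [11] z  {0,4}  => 0  0->0 ok
  [12] z  {0,4}  => 0  0->0 ok
  [13] z  {0,4}  => 0  0->0 ok
  [14] z  {0,4}  => 0  0->0 ok
  [15] z  {0,4}  => 0  0->0 ok
  [16] z  {0,4}  => 4  0->4 ok
  [17] z  {0,4}  => 4  4->4 ok
  [18] x  {2,3}  => 3  4->3 ok
  [19] x  {2,3}  => 3  3->3 ok
  [20] z  {0,4}  => 0  3->0 ok
  [21] z  {0,4}  => 4  0->4 ok
  [22] x  {2,3}  => 3  4->3 ok
  [23] x  {2,3}  => 3  3->3 ok
  [24] z  {0,4}  => 0  3->0 ok

0,0,1,1,3,3,0,4,1,3,0,0,0,0,0,0,4,4,3,3,0,4,3,3,0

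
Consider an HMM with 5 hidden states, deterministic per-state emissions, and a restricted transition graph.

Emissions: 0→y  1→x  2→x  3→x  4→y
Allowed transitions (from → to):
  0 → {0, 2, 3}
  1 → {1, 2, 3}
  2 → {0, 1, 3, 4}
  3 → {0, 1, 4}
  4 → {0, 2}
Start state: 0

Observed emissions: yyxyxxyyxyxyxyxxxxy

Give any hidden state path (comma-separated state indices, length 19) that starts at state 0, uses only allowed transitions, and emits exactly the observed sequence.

  t0 'y' -> {0,4}, take 0 (start)
  t1 'y' -> {0,4}, take 0 (0->0 ok)
  t2 'x' -> {1,2,3}, take 2 (0->2 ok)
  t3 'y' -> {0,4}, take 0 (2->0 ok)
  t4 'x' -> {1,2,3}, take 2 (0->2 ok)
  t5 'x' -> {1,2,3}, take 3 (2->3 ok)
  t6 'y' -> {0,4}, take 0 (3->0 ok)
  t7 'y' -> {0,4}, take 0 (0->0 ok)
  t8 'x' -> {1,2,3}, take 2 (0->2 ok)
  t9 'y' -> {0,4}, take 4 (2->4 ok)
  t10 'x' -> {1,2,3}, take 2 (4->2 ok)
  t11 'y' -> {0,4}, take 0 (2->0 ok)
  t12 'x' -> {1,2,3}, take 2 (0->2 ok)
  t13 'y' -> {0,4}, take 4 (2->4 ok)
  t14 'x' -> {1,2,3}, take 2 (4->2 ok)
  t15 'x' -> {1,2,3}, take 1 (2->1 ok)
  t16 'x' -> {1,2,3}, take 1 (1->1 ok)
  t17 'x' -> {1,2,3}, take 3 (1->3 ok)
  t18 'y' -> {0,4}, take 0 (3->0 ok)

0,0,2,0,2,3,0,0,2,4,2,0,2,4,2,1,1,3,0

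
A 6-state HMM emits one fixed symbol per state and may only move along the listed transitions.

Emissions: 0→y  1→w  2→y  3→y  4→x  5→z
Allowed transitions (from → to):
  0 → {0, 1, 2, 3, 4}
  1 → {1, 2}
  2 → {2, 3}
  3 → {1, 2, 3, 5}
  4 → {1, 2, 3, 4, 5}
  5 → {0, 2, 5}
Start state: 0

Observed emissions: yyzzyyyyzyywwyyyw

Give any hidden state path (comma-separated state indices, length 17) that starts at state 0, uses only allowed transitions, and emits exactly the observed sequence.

0,3,5,5,0,3,2,3,5,2,3,1,1,2,3,3,1

  [0] y  {0,2,3}  => 0  start
  [1] y  {0,2,3}  => 3  0->3 ok
  [2] z  {5}  => 5  3->5 ok
  [3] z  {5}  => 5  5->5 ok
  [4] y  {0,2,3}  => 0  5->0 ok
  [5] y  {0,2,3}  => 3  0->3 ok
  [6] y  {0,2,3}  => 2  3->2 ok
  [7] y  {0,2,3}  => 3  2->3 ok
  [8] z  {5}  => 5  3->5 ok
  [9] y  {0,2,3}  => 2  5->2 ok
  [10] y  {0,2,3}  => 3  2->3 ok
  [11] w  {1}  => 1  3->1 ok
  [12] w  {1}  => 1  1->1 ok
  [13] y  {0,2,3}  => 2  1->2 ok
  [14] y  {0,2,3}  => 3  2->3 ok
  [15] y  {0,2,3}  => 3  3->3 ok
  [16] w  {1}  => 1  3->1 ok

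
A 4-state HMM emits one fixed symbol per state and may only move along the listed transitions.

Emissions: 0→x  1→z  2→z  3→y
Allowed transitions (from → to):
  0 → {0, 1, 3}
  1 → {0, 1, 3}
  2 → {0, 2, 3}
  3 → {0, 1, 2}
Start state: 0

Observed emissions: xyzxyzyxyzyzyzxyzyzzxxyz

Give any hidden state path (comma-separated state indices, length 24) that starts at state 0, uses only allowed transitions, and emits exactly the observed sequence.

0,3,1,0,3,2,3,0,3,1,3,2,3,2,0,3,1,3,1,1,0,0,3,2

  [0] x  {0}  => 0  start
  [1] y  {3}  => 3  0->3 ok
  [2] z  {1,2}  => 1  3->1 ok
  [3] x  {0}  => 0  1->0 ok
  [4] y  {3}  => 3  0->3 ok
  [5] z  {1,2}  => 2  3->2 ok
  [6] y  {3}  => 3  2->3 ok
  [7] x  {0}  => 0  3->0 ok
  [8] y  {3}  => 3  0->3 ok
  [9] z  {1,2}  => 1  3->1 ok
  [10] y  {3}  => 3  1->3 ok
  [11] z  {1,2}  => 2  3->2 ok
  [12] y  {3}  => 3  2->3 ok
  [13] z  {1,2}  => 2  3->2 ok
  [14] x  {0}  => 0  2->0 ok
  [15] y  {3}  => 3  0->3 ok
  [16] z  {1,2}  => 1  3->1 ok
  [17] y  {3}  => 3  1->3 ok
  [18] z  {1,2}  => 1  3->1 ok
  [19] z  {1,2}  => 1  1->1 ok
  [20] x  {0}  => 0  1->0 ok
  [21] x  {0}  => 0  0->0 ok
  [22] y  {3}  => 3  0->3 ok
  [23] z  {1,2}  => 2  3->2 ok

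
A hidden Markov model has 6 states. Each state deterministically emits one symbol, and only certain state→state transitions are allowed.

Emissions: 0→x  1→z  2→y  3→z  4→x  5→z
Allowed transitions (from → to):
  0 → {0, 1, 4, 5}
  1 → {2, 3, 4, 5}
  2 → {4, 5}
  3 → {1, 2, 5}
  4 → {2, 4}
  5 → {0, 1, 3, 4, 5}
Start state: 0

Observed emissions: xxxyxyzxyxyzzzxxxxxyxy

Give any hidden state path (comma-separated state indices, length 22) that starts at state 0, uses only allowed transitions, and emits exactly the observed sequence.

  pos 0: x in {0,4}, choose 0; start
  pos 1: x in {0,4}, choose 0; 0->0 ok
  pos 2: x in {0,4}, choose 4; 0->4 ok
  pos 3: y in {2}, choose 2; 4->2 ok
  pos 4: x in {0,4}, choose 4; 2->4 ok
  pos 5: y in {2}, choose 2; 4->2 ok
  pos 6: z in {1,3,5}, choose 5; 2->5 ok
  pos 7: x in {0,4}, choose 4; 5->4 ok
  pos 8: y in {2}, choose 2; 4->2 ok
  pos 9: x in {0,4}, choose 4; 2->4 ok
  pos 10: y in {2}, choose 2; 4->2 ok
  pos 11: z in {1,3,5}, choose 5; 2->5 ok
  pos 12: z in {1,3,5}, choose 5; 5->5 ok
  pos 13: z in {1,3,5}, choose 5; 5->5 ok
  pos 14: x in {0,4}, choose 0; 5->0 ok
  pos 15: x in {0,4}, choose 4; 0->4 ok
  pos 16: x in {0,4}, choose 4; 4->4 ok
  pos 17: x in {0,4}, choose 4; 4->4 ok
  pos 18: x in {0,4}, choose 4; 4->4 ok
  pos 19: y in {2}, choose 2; 4->2 ok
  pos 20: x in {0,4}, choose 4; 2->4 ok
  pos 21: y in {2}, choose 2; 4->2 ok

0,0,4,2,4,2,5,4,2,4,2,5,5,5,0,4,4,4,4,2,4,2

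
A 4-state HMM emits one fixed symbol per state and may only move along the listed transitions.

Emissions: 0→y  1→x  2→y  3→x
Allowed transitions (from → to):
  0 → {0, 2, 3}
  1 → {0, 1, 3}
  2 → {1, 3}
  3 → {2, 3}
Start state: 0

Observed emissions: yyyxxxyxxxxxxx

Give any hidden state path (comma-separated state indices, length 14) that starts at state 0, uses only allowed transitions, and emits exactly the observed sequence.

0,0,2,1,1,3,2,1,1,1,3,3,3,3

  [0] y  {0,2}  => 0  start
  [1] y  {0,2}  => 0  0->0 ok
  [2] y  {0,2}  => 2  0->2 ok
  [3] x  {1,3}  => 1  2->1 ok
  [4] x  {1,3}  => 1  1->1 ok
  [5] x  {1,3}  => 3  1->3 ok
  [6] y  {0,2}  => 2  3->2 ok
  [7] x  {1,3}  => 1  2->1 ok
  [8] x  {1,3}  => 1  1->1 ok
  [9] x  {1,3}  => 1  1->1 ok
  [10] x  {1,3}  => 3  1->3 ok
  [11] x  {1,3}  => 3  3->3 ok
  [12] x  {1,3}  => 3  3->3 ok
  [13] x  {1,3}  => 3  3->3 ok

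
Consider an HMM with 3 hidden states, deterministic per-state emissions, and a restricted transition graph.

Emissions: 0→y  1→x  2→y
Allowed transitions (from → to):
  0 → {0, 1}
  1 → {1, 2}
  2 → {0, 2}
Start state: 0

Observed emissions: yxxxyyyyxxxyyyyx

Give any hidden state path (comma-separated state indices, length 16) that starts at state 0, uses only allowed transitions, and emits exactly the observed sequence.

  t0 'y' -> {0,2}, take 0 (start)
  t1 'x' -> {1}, take 1 (0->1 ok)
  t2 'x' -> {1}, take 1 (1->1 ok)
  t3 'x' -> {1}, take 1 (1->1 ok)
  t4 'y' -> {0,2}, take 2 (1->2 ok)
  t5 'y' -> {0,2}, take 2 (2->2 ok)
  t6 'y' -> {0,2}, take 0 (2->0 ok)
  t7 'y' -> {0,2}, take 0 (0->0 ok)
  t8 'x' -> {1}, take 1 (0->1 ok)
  t9 'x' -> {1}, take 1 (1->1 ok)
  t10 'x' -> {1}, take 1 (1->1 ok)
  t11 'y' -> {0,2}, take 2 (1->2 ok)
  t12 'y' -> {0,2}, take 2 (2->2 ok)
  t13 'y' -> {0,2}, take 2 (2->2 ok)
  t14 'y' -> {0,2}, take 0 (2->0 ok)
  t15 'x' -> {1}, take 1 (0->1 ok)

0,1,1,1,2,2,0,0,1,1,1,2,2,2,0,1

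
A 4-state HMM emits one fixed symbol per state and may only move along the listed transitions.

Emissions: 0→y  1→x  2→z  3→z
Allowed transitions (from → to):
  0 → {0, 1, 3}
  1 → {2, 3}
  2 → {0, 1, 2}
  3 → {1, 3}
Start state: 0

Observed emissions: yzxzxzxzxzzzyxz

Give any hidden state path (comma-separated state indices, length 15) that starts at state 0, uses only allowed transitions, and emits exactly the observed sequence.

  [0] y  {0}  => 0  start
  [1] z  {2,3}  => 3  0->3 ok
  [2] x  {1}  => 1  3->1 ok
  [3] z  {2,3}  => 2  1->2 ok
  [4] x  {1}  => 1  2->1 ok
  [5] z  {2,3}  => 3  1->3 ok
  [6] x  {1}  => 1  3->1 ok
  [7] z  {2,3}  => 2  1->2 ok
  [8] x  {1}  => 1  2->1 ok
  [9] z  {2,3}  => 2  1->2 ok
  [10] z  {2,3}  => 2  2->2 ok
  [11] z  {2,3}  => 2  2->2 ok
  [12] y  {0}  => 0  2->0 ok
  [13] x  {1}  => 1  0->1 ok
  [14] z  {2,3}  => 3  1->3 ok

0,3,1,2,1,3,1,2,1,2,2,2,0,1,3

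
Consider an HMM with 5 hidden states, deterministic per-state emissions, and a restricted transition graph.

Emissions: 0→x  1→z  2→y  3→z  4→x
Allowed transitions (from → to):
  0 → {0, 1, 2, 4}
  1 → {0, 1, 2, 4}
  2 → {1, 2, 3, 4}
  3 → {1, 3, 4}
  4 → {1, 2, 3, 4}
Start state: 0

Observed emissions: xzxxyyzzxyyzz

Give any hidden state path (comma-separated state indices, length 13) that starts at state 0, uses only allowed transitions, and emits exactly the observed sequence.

0,1,0,0,2,2,1,1,0,2,2,1,1

  t0 'x' -> {0,4}, take 0 (start)
  t1 'z' -> {1,3}, take 1 (0->1 ok)
  t2 'x' -> {0,4}, take 0 (1->0 ok)
  t3 'x' -> {0,4}, take 0 (0->0 ok)
  t4 'y' -> {2}, take 2 (0->2 ok)
  t5 'y' -> {2}, take 2 (2->2 ok)
  t6 'z' -> {1,3}, take 1 (2->1 ok)
  t7 'z' -> {1,3}, take 1 (1->1 ok)
  t8 'x' -> {0,4}, take 0 (1->0 ok)
  t9 'y' -> {2}, take 2 (0->2 ok)
  t10 'y' -> {2}, take 2 (2->2 ok)
  t11 'z' -> {1,3}, take 1 (2->1 ok)
  t12 'z' -> {1,3}, take 1 (1->1 ok)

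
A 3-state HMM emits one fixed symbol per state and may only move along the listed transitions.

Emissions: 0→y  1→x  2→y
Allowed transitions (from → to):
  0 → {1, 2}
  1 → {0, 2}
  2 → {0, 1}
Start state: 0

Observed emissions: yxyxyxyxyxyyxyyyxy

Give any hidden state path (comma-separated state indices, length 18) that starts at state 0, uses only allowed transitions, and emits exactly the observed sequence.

  0: obs=y cand={0,2} pick 0 [start]
  1: obs=x cand={1} pick 1 [0->1 ok]
  2: obs=y cand={0,2} pick 2 [1->2 ok]
  3: obs=x cand={1} pick 1 [2->1 ok]
  4: obs=y cand={0,2} pick 2 [1->2 ok]
  5: obs=x cand={1} pick 1 [2->1 ok]
  6: obs=y cand={0,2} pick 2 [1->2 ok]
  7: obs=x cand={1} pick 1 [2->1 ok]
  8: obs=y cand={0,2} pick 0 [1->0 ok]
  9: obs=x cand={1} pick 1 [0->1 ok]
  10: obs=y cand={0,2} pick 0 [1->0 ok]
  11: obs=y cand={0,2} pick 2 [0->2 ok]
  12: obs=x cand={1} pick 1 [2->1 ok]
  13: obs=y cand={0,2} pick 2 [1->2 ok]
  14: obs=y cand={0,2} pick 0 [2->0 ok]
  15: obs=y cand={0,2} pick 2 [0->2 ok]
  16: obs=x cand={1} pick 1 [2->1 ok]
  17: obs=y cand={0,2} pick 2 [1->2 ok]

0,1,2,1,2,1,2,1,0,1,0,2,1,2,0,2,1,2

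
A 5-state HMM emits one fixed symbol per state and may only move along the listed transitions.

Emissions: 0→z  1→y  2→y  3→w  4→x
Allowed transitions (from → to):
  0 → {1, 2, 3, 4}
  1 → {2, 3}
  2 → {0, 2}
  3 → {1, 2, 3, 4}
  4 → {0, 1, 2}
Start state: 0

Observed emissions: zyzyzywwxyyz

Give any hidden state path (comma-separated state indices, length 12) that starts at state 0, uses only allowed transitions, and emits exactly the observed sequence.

  [0] z  {0}  => 0  start
  [1] y  {1,2}  => 2  0->2 ok
  [2] z  {0}  => 0  2->0 ok
  [3] y  {1,2}  => 2  0->2 ok
  [4] z  {0}  => 0  2->0 ok
  [5] y  {1,2}  => 1  0->1 ok
  [6] w  {3}  => 3  1->3 ok
  [7] w  {3}  => 3  3->3 ok
  [8] x  {4}  => 4  3->4 ok
  [9] y  {1,2}  => 2  4->2 ok
  [10] y  {1,2}  => 2  2->2 ok
  [11] z  {0}  => 0  2->0 ok

0,2,0,2,0,1,3,3,4,2,2,0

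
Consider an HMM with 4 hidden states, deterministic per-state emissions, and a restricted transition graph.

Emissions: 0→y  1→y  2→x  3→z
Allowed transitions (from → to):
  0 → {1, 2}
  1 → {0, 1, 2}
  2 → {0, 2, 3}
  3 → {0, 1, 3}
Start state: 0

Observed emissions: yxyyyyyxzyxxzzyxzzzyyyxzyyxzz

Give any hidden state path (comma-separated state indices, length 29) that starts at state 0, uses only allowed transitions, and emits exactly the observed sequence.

0,2,0,1,1,1,1,2,3,0,2,2,3,3,0,2,3,3,3,1,1,0,2,3,1,0,2,3,3

  t0 'y' -> {0,1}, take 0 (start)
  t1 'x' -> {2}, take 2 (0->2 ok)
  t2 'y' -> {0,1}, take 0 (2->0 ok)
  t3 'y' -> {0,1}, take 1 (0->1 ok)
  t4 'y' -> {0,1}, take 1 (1->1 ok)
  t5 'y' -> {0,1}, take 1 (1->1 ok)
  t6 'y' -> {0,1}, take 1 (1->1 ok)
  t7 'x' -> {2}, take 2 (1->2 ok)
  t8 'z' -> {3}, take 3 (2->3 ok)
  t9 'y' -> {0,1}, take 0 (3->0 ok)
  t10 'x' -> {2}, take 2 (0->2 ok)
  t11 'x' -> {2}, take 2 (2->2 ok)
  t12 'z' -> {3}, take 3 (2->3 ok)
  t13 'z' -> {3}, take 3 (3->3 ok)
  t14 'y' -> {0,1}, take 0 (3->0 ok)
  t15 'x' -> {2}, take 2 (0->2 ok)
  t16 'z' -> {3}, take 3 (2->3 ok)
  t17 'z' -> {3}, take 3 (3->3 ok)
  t18 'z' -> {3}, take 3 (3->3 ok)
  t19 'y' -> {0,1}, take 1 (3->1 ok)
  t20 'y' -> {0,1}, take 1 (1->1 ok)
  t21 'y' -> {0,1}, take 0 (1->0 ok)
  t22 'x' -> {2}, take 2 (0->2 ok)
  t23 'z' -> {3}, take 3 (2->3 ok)
  t24 'y' -> {0,1}, take 1 (3->1 ok)
  t25 'y' -> {0,1}, take 0 (1->0 ok)
  t26 'x' -> {2}, take 2 (0->2 ok)
  t27 'z' -> {3}, take 3 (2->3 ok)
  t28 'z' -> {3}, take 3 (3->3 ok)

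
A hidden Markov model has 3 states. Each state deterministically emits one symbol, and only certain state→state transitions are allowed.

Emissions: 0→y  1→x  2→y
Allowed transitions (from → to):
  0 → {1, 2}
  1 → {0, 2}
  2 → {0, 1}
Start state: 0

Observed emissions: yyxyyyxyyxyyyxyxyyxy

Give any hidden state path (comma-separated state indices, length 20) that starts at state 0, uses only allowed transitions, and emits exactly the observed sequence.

0,2,1,0,2,0,1,0,2,1,0,2,0,1,0,1,2,0,1,2

  [0] y  {0,2}  => 0  start
  [1] y  {0,2}  => 2  0->2 ok
  [2] x  {1}  => 1  2->1 ok
  [3] y  {0,2}  => 0  1->0 ok
  [4] y  {0,2}  => 2  0->2 ok
  [5] y  {0,2}  => 0  2->0 ok
  [6] x  {1}  => 1  0->1 ok
  [7] y  {0,2}  => 0  1->0 ok
  [8] y  {0,2}  => 2  0->2 ok
  [9] x  {1}  => 1  2->1 ok
  [10] y  {0,2}  => 0  1->0 ok
  [11] y  {0,2}  => 2  0->2 ok
  [12] y  {0,2}  => 0  2->0 ok
  [13] x  {1}  => 1  0->1 ok
  [14] y  {0,2}  => 0  1->0 ok
  [15] x  {1}  => 1  0->1 ok
  [16] y  {0,2}  => 2  1->2 ok
  [17] y  {0,2}  => 0  2->0 ok
  [18] x  {1}  => 1  0->1 ok
  [19] y  {0,2}  => 2  1->2 ok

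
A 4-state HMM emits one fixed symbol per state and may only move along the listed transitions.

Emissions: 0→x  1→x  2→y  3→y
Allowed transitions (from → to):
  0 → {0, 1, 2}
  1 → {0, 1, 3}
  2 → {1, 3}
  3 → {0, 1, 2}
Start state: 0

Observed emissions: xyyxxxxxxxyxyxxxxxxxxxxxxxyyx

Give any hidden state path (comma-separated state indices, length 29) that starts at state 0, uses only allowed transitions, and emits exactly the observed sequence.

  pos 0: x in {0,1}, choose 0; start
  pos 1: y in {2,3}, choose 2; 0->2 ok
  pos 2: y in {2,3}, choose 3; 2->3 ok
  pos 3: x in {0,1}, choose 0; 3->0 ok
  pos 4: x in {0,1}, choose 0; 0->0 ok
  pos 5: x in {0,1}, choose 1; 0->1 ok
  pos 6: x in {0,1}, choose 0; 1->0 ok
  pos 7: x in {0,1}, choose 0; 0->0 ok
  pos 8: x in {0,1}, choose 0; 0->0 ok
  pos 9: x in {0,1}, choose 1; 0->1 ok
  pos 10: y in {2,3}, choose 3; 1->3 ok
  pos 11: x in {0,1}, choose 1; 3->1 ok
  pos 12: y in {2,3}, choose 3; 1->3 ok
  pos 13: x in {0,1}, choose 1; 3->1 ok
  pos 14: x in {0,1}, choose 1; 1->1 ok
  pos 15: x in {0,1}, choose 0; 1->0 ok
  pos 16: x in {0,1}, choose 0; 0->0 ok
  pos 17: x in {0,1}, choose 1; 0->1 ok
  pos 18: x in {0,1}, choose 1; 1->1 ok
  pos 19: x in {0,1}, choose 0; 1->0 ok
  pos 20: x in {0,1}, choose 1; 0->1 ok
  pos 21: x in {0,1}, choose 1; 1->1 ok
  pos 22: x in {0,1}, choose 0; 1->0 ok
  pos 23: x in {0,1}, choose 0; 0->0 ok
  pos 24: x in {0,1}, choose 1; 0->1 ok
  pos 25: x in {0,1}, choose 0; 1->0 ok
  pos 26: y in {2,3}, choose 2; 0->2 ok
  pos 27: y in {2,3}, choose 3; 2->3 ok
  pos 28: x in {0,1}, choose 0; 3->0 ok

0,2,3,0,0,1,0,0,0,1,3,1,3,1,1,0,0,1,1,0,1,1,0,0,1,0,2,3,0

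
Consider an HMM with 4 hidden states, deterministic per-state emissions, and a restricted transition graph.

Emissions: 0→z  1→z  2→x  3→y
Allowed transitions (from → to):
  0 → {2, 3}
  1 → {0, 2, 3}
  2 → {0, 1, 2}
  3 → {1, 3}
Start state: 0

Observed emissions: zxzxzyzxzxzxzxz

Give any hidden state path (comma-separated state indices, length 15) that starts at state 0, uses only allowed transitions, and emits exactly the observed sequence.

0,2,0,2,1,3,1,2,1,2,1,2,0,2,0

  t0 'z' -> {0,1}, take 0 (start)
  t1 'x' -> {2}, take 2 (0->2 ok)
  t2 'z' -> {0,1}, take 0 (2->0 ok)
  t3 'x' -> {2}, take 2 (0->2 ok)
  t4 'z' -> {0,1}, take 1 (2->1 ok)
  t5 'y' -> {3}, take 3 (1->3 ok)
  t6 'z' -> {0,1}, take 1 (3->1 ok)
  t7 'x' -> {2}, take 2 (1->2 ok)
  t8 'z' -> {0,1}, take 1 (2->1 ok)
  t9 'x' -> {2}, take 2 (1->2 ok)
  t10 'z' -> {0,1}, take 1 (2->1 ok)
  t11 'x' -> {2}, take 2 (1->2 ok)
  t12 'z' -> {0,1}, take 0 (2->0 ok)
  t13 'x' -> {2}, take 2 (0->2 ok)
  t14 'z' -> {0,1}, take 0 (2->0 ok)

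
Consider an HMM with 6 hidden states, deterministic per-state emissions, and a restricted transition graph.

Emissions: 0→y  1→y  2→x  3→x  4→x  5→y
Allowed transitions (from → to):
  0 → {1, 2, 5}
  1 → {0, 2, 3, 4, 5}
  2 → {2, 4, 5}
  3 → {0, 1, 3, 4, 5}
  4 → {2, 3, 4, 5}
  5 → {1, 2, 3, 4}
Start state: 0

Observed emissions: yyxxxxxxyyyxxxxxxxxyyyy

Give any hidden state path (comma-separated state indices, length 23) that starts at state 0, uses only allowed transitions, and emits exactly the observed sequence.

  pos 0: y in {0,1,5}, choose 0; start
  pos 1: y in {0,1,5}, choose 1; 0->1 ok
  pos 2: x in {2,3,4}, choose 2; 1->2 ok
  pos 3: x in {2,3,4}, choose 4; 2->4 ok
  pos 4: x in {2,3,4}, choose 4; 4->4 ok
  pos 5: x in {2,3,4}, choose 2; 4->2 ok
  pos 6: x in {2,3,4}, choose 2; 2->2 ok
  pos 7: x in {2,3,4}, choose 2; 2->2 ok
  pos 8: y in {0,1,5}, choose 5; 2->5 ok
  pos 9: y in {0,1,5}, choose 1; 5->1 ok
  pos 10: y in {0,1,5}, choose 5; 1->5 ok
  pos 11: x in {2,3,4}, choose 4; 5->4 ok
  pos 12: x in {2,3,4}, choose 4; 4->4 ok
  pos 13: x in {2,3,4}, choose 4; 4->4 ok
  pos 14: x in {2,3,4}, choose 4; 4->4 ok
  pos 15: x in {2,3,4}, choose 4; 4->4 ok
  pos 16: x in {2,3,4}, choose 3; 4->3 ok
  pos 17: x in {2,3,4}, choose 3; 3->3 ok
  pos 18: x in {2,3,4}, choose 3; 3->3 ok
  pos 19: y in {0,1,5}, choose 0; 3->0 ok
  pos 20: y in {0,1,5}, choose 5; 0->5 ok
  pos 21: y in {0,1,5}, choose 1; 5->1 ok
  pos 22: y in {0,1,5}, choose 5; 1->5 ok

0,1,2,4,4,2,2,2,5,1,5,4,4,4,4,4,3,3,3,0,5,1,5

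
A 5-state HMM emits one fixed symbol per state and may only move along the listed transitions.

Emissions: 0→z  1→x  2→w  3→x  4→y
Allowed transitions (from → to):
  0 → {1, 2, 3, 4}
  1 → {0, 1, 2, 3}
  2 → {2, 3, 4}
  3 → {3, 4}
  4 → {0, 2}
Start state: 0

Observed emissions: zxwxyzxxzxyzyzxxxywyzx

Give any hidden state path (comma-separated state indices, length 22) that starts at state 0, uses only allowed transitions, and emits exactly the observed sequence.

  [0] z  {0}  => 0  start
  [1] x  {1,3}  => 1  0->1 ok
  [2] w  {2}  => 2  1->2 ok
  [3] x  {1,3}  => 3  2->3 ok
  [4] y  {4}  => 4  3->4 ok
  [5] z  {0}  => 0  4->0 ok
  [6] x  {1,3}  => 1  0->1 ok
  [7] x  {1,3}  => 1  1->1 ok
  [8] z  {0}  => 0  1->0 ok
  [9] x  {1,3}  => 3  0->3 ok
  [10] y  {4}  => 4  3->4 ok
  [11] z  {0}  => 0  4->0 ok
  [12] y  {4}  => 4  0->4 ok
  [13] z  {0}  => 0  4->0 ok
  [14] x  {1,3}  => 1  0->1 ok
  [15] x  {1,3}  => 3  1->3 ok
  [16] x  {1,3}  => 3  3->3 ok
  [17] y  {4}  => 4  3->4 ok
  [18] w  {2}  => 2  4->2 ok
  [19] y  {4}  => 4  2->4 ok
  [20] z  {0}  => 0  4->0 ok
  [21] x  {1,3}  => 3  0->3 ok

0,1,2,3,4,0,1,1,0,3,4,0,4,0,1,3,3,4,2,4,0,3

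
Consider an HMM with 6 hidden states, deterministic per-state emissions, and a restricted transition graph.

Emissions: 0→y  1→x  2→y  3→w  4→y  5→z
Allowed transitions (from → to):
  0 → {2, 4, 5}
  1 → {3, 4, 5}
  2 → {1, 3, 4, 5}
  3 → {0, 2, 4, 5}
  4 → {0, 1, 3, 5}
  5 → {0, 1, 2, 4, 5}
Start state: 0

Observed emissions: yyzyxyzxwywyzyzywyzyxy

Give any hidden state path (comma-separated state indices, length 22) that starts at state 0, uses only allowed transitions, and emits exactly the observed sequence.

  t0 'y' -> {0,2,4}, take 0 (start)
  t1 'y' -> {0,2,4}, take 2 (0->2 ok)
  t2 'z' -> {5}, take 5 (2->5 ok)
  t3 'y' -> {0,2,4}, take 2 (5->2 ok)
  t4 'x' -> {1}, take 1 (2->1 ok)
  t5 'y' -> {0,2,4}, take 4 (1->4 ok)
  t6 'z' -> {5}, take 5 (4->5 ok)
  t7 'x' -> {1}, take 1 (5->1 ok)
  t8 'w' -> {3}, take 3 (1->3 ok)
  t9 'y' -> {0,2,4}, take 2 (3->2 ok)
  t10 'w' -> {3}, take 3 (2->3 ok)
  t11 'y' -> {0,2,4}, take 0 (3->0 ok)
  t12 'z' -> {5}, take 5 (0->5 ok)
  t13 'y' -> {0,2,4}, take 0 (5->0 ok)
  t14 'z' -> {5}, take 5 (0->5 ok)
  t15 'y' -> {0,2,4}, take 4 (5->4 ok)
  t16 'w' -> {3}, take 3 (4->3 ok)
  t17 'y' -> {0,2,4}, take 4 (3->4 ok)
  t18 'z' -> {5}, take 5 (4->5 ok)
  t19 'y' -> {0,2,4}, take 4 (5->4 ok)
  t20 'x' -> {1}, take 1 (4->1 ok)
  t21 'y' -> {0,2,4}, take 4 (1->4 ok)

0,2,5,2,1,4,5,1,3,2,3,0,5,0,5,4,3,4,5,4,1,4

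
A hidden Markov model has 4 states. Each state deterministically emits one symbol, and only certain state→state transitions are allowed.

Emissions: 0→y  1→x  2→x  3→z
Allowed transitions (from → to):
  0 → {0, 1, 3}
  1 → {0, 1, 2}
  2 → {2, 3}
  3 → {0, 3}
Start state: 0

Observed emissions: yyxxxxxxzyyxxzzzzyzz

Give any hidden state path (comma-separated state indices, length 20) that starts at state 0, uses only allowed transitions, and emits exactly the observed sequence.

0,0,1,1,1,1,1,2,3,0,0,1,2,3,3,3,3,0,3,3

  [0] y  {0}  => 0  start
  [1] y  {0}  => 0  0->0 ok
  [2] x  {1,2}  => 1  0->1 ok
  [3] x  {1,2}  => 1  1->1 ok
  [4] x  {1,2}  => 1  1->1 ok
  [5] x  {1,2}  => 1  1->1 ok
  [6] x  {1,2}  => 1  1->1 ok
  [7] x  {1,2}  => 2  1->2 ok
  [8] z  {3}  => 3  2->3 ok
  [9] y  {0}  => 0  3->0 ok
  [10] y  {0}  => 0  0->0 ok
  [11] x  {1,2}  => 1  0->1 ok
  [12] x  {1,2}  => 2  1->2 ok
  [13] z  {3}  => 3  2->3 ok
  [14] z  {3}  => 3  3->3 ok
  [15] z  {3}  => 3  3->3 ok
  [16] z  {3}  => 3  3->3 ok
  [17] y  {0}  => 0  3->0 ok
  [18] z  {3}  => 3  0->3 ok
  [19] z  {3}  => 3  3->3 ok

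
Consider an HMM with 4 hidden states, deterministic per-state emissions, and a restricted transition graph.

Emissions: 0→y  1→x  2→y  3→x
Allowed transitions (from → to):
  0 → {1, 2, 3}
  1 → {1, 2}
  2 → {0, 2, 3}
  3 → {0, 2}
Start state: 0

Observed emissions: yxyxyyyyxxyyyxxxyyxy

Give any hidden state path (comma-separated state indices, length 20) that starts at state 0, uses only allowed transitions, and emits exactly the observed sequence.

0,3,0,1,2,0,2,0,1,1,2,2,0,1,1,1,2,2,3,0

  0: obs=y cand={0,2} pick 0 [start]
  1: obs=x cand={1,3} pick 3 [0->3 ok]
  2: obs=y cand={0,2} pick 0 [3->0 ok]
  3: obs=x cand={1,3} pick 1 [0->1 ok]
  4: obs=y cand={0,2} pick 2 [1->2 ok]
  5: obs=y cand={0,2} pick 0 [2->0 ok]
  6: obs=y cand={0,2} pick 2 [0->2 ok]
  7: obs=y cand={0,2} pick 0 [2->0 ok]
  8: obs=x cand={1,3} pick 1 [0->1 ok]
  9: obs=x cand={1,3} pick 1 [1->1 ok]
  10: obs=y cand={0,2} pick 2 [1->2 ok]
  11: obs=y cand={0,2} pick 2 [2->2 ok]
  12: obs=y cand={0,2} pick 0 [2->0 ok]
  13: obs=x cand={1,3} pick 1 [0->1 ok]
  14: obs=x cand={1,3} pick 1 [1->1 ok]
  15: obs=x cand={1,3} pick 1 [1->1 ok]
  16: obs=y cand={0,2} pick 2 [1->2 ok]
  17: obs=y cand={0,2} pick 2 [2->2 ok]
  18: obs=x cand={1,3} pick 3 [2->3 ok]
  19: obs=y cand={0,2} pick 0 [3->0 ok]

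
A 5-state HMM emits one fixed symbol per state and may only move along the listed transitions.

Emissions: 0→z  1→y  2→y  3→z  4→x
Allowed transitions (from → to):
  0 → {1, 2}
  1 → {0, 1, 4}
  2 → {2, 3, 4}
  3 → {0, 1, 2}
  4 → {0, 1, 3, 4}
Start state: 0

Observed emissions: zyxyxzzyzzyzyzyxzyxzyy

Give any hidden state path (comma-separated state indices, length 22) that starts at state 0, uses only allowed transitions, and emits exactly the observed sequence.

0,1,4,1,4,3,0,2,3,0,2,3,1,0,2,4,0,2,4,0,2,2

  [0] z  {0,3}  => 0  start
  [1] y  {1,2}  => 1  0->1 ok
  [2] x  {4}  => 4  1->4 ok
  [3] y  {1,2}  => 1  4->1 ok
  [4] x  {4}  => 4  1->4 ok
  [5] z  {0,3}  => 3  4->3 ok
  [6] z  {0,3}  => 0  3->0 ok
  [7] y  {1,2}  => 2  0->2 ok
  [8] z  {0,3}  => 3  2->3 ok
  [9] z  {0,3}  => 0  3->0 ok
  [10] y  {1,2}  => 2  0->2 ok
  [11] z  {0,3}  => 3  2->3 ok
  [12] y  {1,2}  => 1  3->1 ok
  [13] z  {0,3}  => 0  1->0 ok
  [14] y  {1,2}  => 2  0->2 ok
  [15] x  {4}  => 4  2->4 ok
  [16] z  {0,3}  => 0  4->0 ok
  [17] y  {1,2}  => 2  0->2 ok
  [18] x  {4}  => 4  2->4 ok
  [19] z  {0,3}  => 0  4->0 ok
  [20] y  {1,2}  => 2  0->2 ok
  [21] y  {1,2}  => 2  2->2 ok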